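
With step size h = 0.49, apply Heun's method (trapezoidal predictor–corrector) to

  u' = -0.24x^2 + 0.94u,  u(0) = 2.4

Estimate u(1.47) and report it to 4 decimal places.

8.8639

Heun: k1 = f(x_n, u_n); k2 = f(x_n + h, u_n + h·k1); u_{n+1} = u_n + (h/2)·(k1 + k2).
x=0.000000, u=2.400000:
  k1 = f(0.000000, 2.400000) = 2.256000
  k2 = f(0.490000, 3.505440) = 3.237490
  u ← 2.400000 + (0.49/2)·(2.256000 + 3.237490) = 3.745905
x=0.490000, u=3.745905:
  k1 = f(0.490000, 3.745905) = 3.463527
  k2 = f(0.980000, 5.443033) = 4.885955
  u ← 3.745905 + (0.49/2)·(3.463527 + 4.885955) = 5.791528
x=0.980000, u=5.791528:
  k1 = f(0.980000, 5.791528) = 5.213540
  k2 = f(1.470000, 8.346163) = 7.326777
  u ← 5.791528 + (0.49/2)·(5.213540 + 7.326777) = 8.863906
u(1.47) ≈ 8.8639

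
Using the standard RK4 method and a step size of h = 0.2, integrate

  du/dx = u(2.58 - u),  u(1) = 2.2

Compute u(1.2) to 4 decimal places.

2.3388

RK4: k1 = f(x_n, u_n); k2 = f(x_n + h/2, u_n + (h/2)·k1); k3 = f(x_n + h/2, u_n + (h/2)·k2); k4 = f(x_n + h, u_n + h·k3); u_{n+1} = u_n + (h/6)·(k1 + 2k2 + 2k3 + k4).
x=1.000000, u=2.200000:
  k1 = f(1.000000, 2.200000) = 0.836000
  k2 = f(1.100000, 2.283600) = 0.676859
  k3 = f(1.100000, 2.267686) = 0.708230
  k4 = f(1.200000, 2.341646) = 0.558141
  u ← 2.200000 + (0.2/6)·(k1 + 2k2 + 2k3 + k4) = 2.338811
u(1.2) ≈ 2.3388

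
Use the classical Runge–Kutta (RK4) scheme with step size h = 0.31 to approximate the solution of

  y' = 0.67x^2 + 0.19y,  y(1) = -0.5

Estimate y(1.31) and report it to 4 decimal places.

-0.2440

RK4: k1 = f(x_n, y_n); k2 = f(x_n + h/2, y_n + (h/2)·k1); k3 = f(x_n + h/2, y_n + (h/2)·k2); k4 = f(x_n + h, y_n + h·k3); y_{n+1} = y_n + (h/6)·(k1 + 2k2 + 2k3 + k4).
x=1.000000, y=-0.500000:
  k1 = f(1.000000, -0.500000) = 0.575000
  k2 = f(1.155000, -0.410875) = 0.815731
  k3 = f(1.155000, -0.373562) = 0.822820
  k4 = f(1.310000, -0.244926) = 1.103251
  y ← -0.500000 + (0.31/6)·(k1 + 2k2 + 2k3 + k4) = -0.243973
y(1.31) ≈ -0.2440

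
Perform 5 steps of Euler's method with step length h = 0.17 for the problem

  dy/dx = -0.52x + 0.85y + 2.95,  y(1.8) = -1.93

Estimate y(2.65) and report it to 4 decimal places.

Euler: y_{n+1} = y_n + h·f(x_n, y_n).
x=1.800000, y=-1.930000: f=0.373500 → y ← -1.930000 + 0.17·0.373500 = -1.866505
x=1.970000, y=-1.866505: f=0.339071 → y ← -1.866505 + 0.17·0.339071 = -1.808863
x=2.140000, y=-1.808863: f=0.299666 → y ← -1.808863 + 0.17·0.299666 = -1.757920
x=2.310000, y=-1.757920: f=0.254568 → y ← -1.757920 + 0.17·0.254568 = -1.714643
x=2.480000, y=-1.714643: f=0.202953 → y ← -1.714643 + 0.17·0.202953 = -1.680141
y(2.65) ≈ -1.6801

-1.6801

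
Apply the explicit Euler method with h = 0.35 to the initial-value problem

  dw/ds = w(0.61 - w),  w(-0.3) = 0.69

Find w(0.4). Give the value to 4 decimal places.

Euler: w_{n+1} = w_n + h·f(s_n, w_n).
s=-0.300000, w=0.690000: f=-0.055200 → w ← 0.690000 + 0.35·(-0.055200) = 0.670680
s=0.050000, w=0.670680: f=-0.040697 → w ← 0.670680 + 0.35·(-0.040697) = 0.656436
w(0.4) ≈ 0.6564

0.6564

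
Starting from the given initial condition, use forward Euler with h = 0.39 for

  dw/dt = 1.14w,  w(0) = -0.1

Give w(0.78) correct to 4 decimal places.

Euler: w_{n+1} = w_n + h·f(t_n, w_n).
t=0.000000, w=-0.100000: f=-0.114000 → w ← -0.100000 + 0.39·(-0.114000) = -0.144460
t=0.390000, w=-0.144460: f=-0.164684 → w ← -0.144460 + 0.39·(-0.164684) = -0.208687
w(0.78) ≈ -0.2087

-0.2087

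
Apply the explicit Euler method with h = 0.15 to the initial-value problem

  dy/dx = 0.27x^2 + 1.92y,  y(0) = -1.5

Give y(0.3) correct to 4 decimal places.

Euler: y_{n+1} = y_n + h·f(x_n, y_n).
x=0.000000, y=-1.500000: f=-2.880000 → y ← -1.500000 + 0.15·(-2.880000) = -1.932000
x=0.150000, y=-1.932000: f=-3.703365 → y ← -1.932000 + 0.15·(-3.703365) = -2.487505
y(0.3) ≈ -2.4875

-2.4875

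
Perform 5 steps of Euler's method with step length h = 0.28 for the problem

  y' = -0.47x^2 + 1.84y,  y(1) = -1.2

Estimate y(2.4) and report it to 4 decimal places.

Euler: y_{n+1} = y_n + h·f(x_n, y_n).
x=1.000000, y=-1.200000: f=-2.678000 → y ← -1.200000 + 0.28·(-2.678000) = -1.949840
x=1.280000, y=-1.949840: f=-4.357754 → y ← -1.949840 + 0.28·(-4.357754) = -3.170011
x=1.560000, y=-3.170011: f=-6.976612 → y ← -3.170011 + 0.28·(-6.976612) = -5.123462
x=1.840000, y=-5.123462: f=-11.018403 → y ← -5.123462 + 0.28·(-11.018403) = -8.208615
x=2.120000, y=-8.208615: f=-17.216220 → y ← -8.208615 + 0.28·(-17.216220) = -13.029157
y(2.4) ≈ -13.0292

-13.0292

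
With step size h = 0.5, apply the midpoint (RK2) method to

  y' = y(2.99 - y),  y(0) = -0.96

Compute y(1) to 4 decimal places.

-190.1804

Midpoint: k1 = f(x_n, y_n); k2 = f(x_n + h/2, y_n + (h/2)·k1); y_{n+1} = y_n + h·k2.
x=0.000000, y=-0.960000:
  k1 = f(0.000000, -0.960000) = -3.792000
  k2 = f(0.250000, -1.908000) = -9.345384
  y ← -0.960000 + 0.5·(-9.345384) = -5.632692
x=0.500000, y=-5.632692:
  k1 = f(0.500000, -5.632692) = -48.568968
  k2 = f(0.750000, -17.774934) = -369.095334
  y ← -5.632692 + 0.5·(-369.095334) = -190.180359
y(1) ≈ -190.1804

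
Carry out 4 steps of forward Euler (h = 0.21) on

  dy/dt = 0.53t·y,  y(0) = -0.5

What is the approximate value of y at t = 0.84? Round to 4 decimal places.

-0.5732

Euler: y_{n+1} = y_n + h·f(t_n, y_n).
t=0.000000, y=-0.500000: f=0.000000 → y ← -0.500000 + 0.21·0.000000 = -0.500000
t=0.210000, y=-0.500000: f=-0.055650 → y ← -0.500000 + 0.21·(-0.055650) = -0.511687
t=0.420000, y=-0.511687: f=-0.113901 → y ← -0.511687 + 0.21·(-0.113901) = -0.535606
t=0.630000, y=-0.535606: f=-0.178839 → y ← -0.535606 + 0.21·(-0.178839) = -0.573162
y(0.84) ≈ -0.5732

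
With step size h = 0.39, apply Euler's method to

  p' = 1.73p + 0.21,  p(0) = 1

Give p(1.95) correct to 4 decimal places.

Euler: p_{n+1} = p_n + h·f(s_n, p_n).
s=0.000000, p=1.000000: f=1.940000 → p ← 1.000000 + 0.39·1.940000 = 1.756600
s=0.390000, p=1.756600: f=3.248918 → p ← 1.756600 + 0.39·3.248918 = 3.023678
s=0.780000, p=3.023678: f=5.440963 → p ← 3.023678 + 0.39·5.440963 = 5.145654
s=1.170000, p=5.145654: f=9.111981 → p ← 5.145654 + 0.39·9.111981 = 8.699326
s=1.560000, p=8.699326: f=15.259834 → p ← 8.699326 + 0.39·15.259834 = 14.650661
p(1.95) ≈ 14.6507

14.6507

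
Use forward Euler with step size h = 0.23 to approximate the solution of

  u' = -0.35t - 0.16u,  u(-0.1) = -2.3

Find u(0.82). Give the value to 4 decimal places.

Euler: u_{n+1} = u_n + h·f(t_n, u_n).
t=-0.100000, u=-2.300000: f=0.403000 → u ← -2.300000 + 0.23·0.403000 = -2.207310
t=0.130000, u=-2.207310: f=0.307670 → u ← -2.207310 + 0.23·0.307670 = -2.136546
t=0.360000, u=-2.136546: f=0.215847 → u ← -2.136546 + 0.23·0.215847 = -2.086901
t=0.590000, u=-2.086901: f=0.127404 → u ← -2.086901 + 0.23·0.127404 = -2.057598
u(0.82) ≈ -2.0576

-2.0576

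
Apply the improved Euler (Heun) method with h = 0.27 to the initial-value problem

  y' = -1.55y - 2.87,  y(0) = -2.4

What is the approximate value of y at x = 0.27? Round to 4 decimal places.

-2.2185

Heun: k1 = f(x_n, y_n); k2 = f(x_n + h, y_n + h·k1); y_{n+1} = y_n + (h/2)·(k1 + k2).
x=0.000000, y=-2.400000:
  k1 = f(0.000000, -2.400000) = 0.850000
  k2 = f(0.270000, -2.170500) = 0.494275
  y ← -2.400000 + (0.27/2)·(0.850000 + 0.494275) = -2.218523
y(0.27) ≈ -2.2185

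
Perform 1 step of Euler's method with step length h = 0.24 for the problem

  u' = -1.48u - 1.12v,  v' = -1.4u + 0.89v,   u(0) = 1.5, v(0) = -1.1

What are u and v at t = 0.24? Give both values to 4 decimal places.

Euler on (u,v): u_{n+1} = u_n + h·u', v_{n+1} = v_n + h·v'.
0.000000: (1.500000, -1.100000); f=(-0.988000, -3.079000) → (1.262880, -1.838960)
(u(0.24), v(0.24)) ≈ (1.2629, -1.8390)

1.2629, -1.8390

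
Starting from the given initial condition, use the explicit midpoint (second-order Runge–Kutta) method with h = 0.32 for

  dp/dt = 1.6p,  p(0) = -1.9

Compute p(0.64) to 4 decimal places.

-5.1294

Midpoint: k1 = f(t_n, p_n); k2 = f(t_n + h/2, p_n + (h/2)·k1); p_{n+1} = p_n + h·k2.
t=0.000000, p=-1.900000:
  k1 = f(0.000000, -1.900000) = -3.040000
  k2 = f(0.160000, -2.386400) = -3.818240
  p ← -1.900000 + 0.32·(-3.818240) = -3.121837
t=0.320000, p=-3.121837:
  k1 = f(0.320000, -3.121837) = -4.994939
  k2 = f(0.480000, -3.921027) = -6.273643
  p ← -3.121837 + 0.32·(-6.273643) = -5.129403
p(0.64) ≈ -5.1294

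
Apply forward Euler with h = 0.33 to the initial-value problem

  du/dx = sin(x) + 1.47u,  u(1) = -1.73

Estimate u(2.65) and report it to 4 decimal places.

-8.6829

Euler: u_{n+1} = u_n + h·f(x_n, u_n).
x=1.000000, u=-1.730000: f=-1.701629 → u ← -1.730000 + 0.33·(-1.701629) = -2.291538
x=1.330000, u=-2.291538: f=-2.397412 → u ← -2.291538 + 0.33·(-2.397412) = -3.082683
x=1.660000, u=-3.082683: f=-3.535521 → u ← -3.082683 + 0.33·(-3.535521) = -4.249405
x=1.990000, u=-4.249405: f=-5.333212 → u ← -4.249405 + 0.33·(-5.333212) = -6.009365
x=2.320000, u=-6.009365: f=-8.101536 → u ← -6.009365 + 0.33·(-8.101536) = -8.682872
u(2.65) ≈ -8.6829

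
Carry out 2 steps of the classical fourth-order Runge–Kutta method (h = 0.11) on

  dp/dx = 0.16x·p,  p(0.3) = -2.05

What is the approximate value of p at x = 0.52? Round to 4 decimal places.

RK4: k1 = f(x_n, p_n); k2 = f(x_n + h/2, p_n + (h/2)·k1); k3 = f(x_n + h/2, p_n + (h/2)·k2); k4 = f(x_n + h, p_n + h·k3); p_{n+1} = p_n + (h/6)·(k1 + 2k2 + 2k3 + k4).
x=0.300000, p=-2.050000:
  k1 = f(0.300000, -2.050000) = -0.098400
  k2 = f(0.355000, -2.055412) = -0.116747
  k3 = f(0.355000, -2.056421) = -0.116805
  k4 = f(0.410000, -2.062849) = -0.135323
  p ← -2.050000 + (0.11/6)·(k1 + 2k2 + 2k3 + k4) = -2.062848
x=0.410000, p=-2.062848:
  k1 = f(0.410000, -2.062848) = -0.135323
  k2 = f(0.465000, -2.070291) = -0.154030
  k3 = f(0.465000, -2.071320) = -0.154106
  k4 = f(0.520000, -2.079800) = -0.173039
  p ← -2.062848 + (0.11/6)·(k1 + 2k2 + 2k3 + k4) = -2.079800
p(0.52) ≈ -2.0798

-2.0798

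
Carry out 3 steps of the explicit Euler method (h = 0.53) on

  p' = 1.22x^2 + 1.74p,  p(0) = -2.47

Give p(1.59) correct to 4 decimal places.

Euler: p_{n+1} = p_n + h·f(x_n, p_n).
x=0.000000, p=-2.470000: f=-4.297800 → p ← -2.470000 + 0.53·(-4.297800) = -4.747834
x=0.530000, p=-4.747834: f=-7.918533 → p ← -4.747834 + 0.53·(-7.918533) = -8.944657
x=1.060000, p=-8.944657: f=-14.192910 → p ← -8.944657 + 0.53·(-14.192910) = -16.466899
p(1.59) ≈ -16.4669

-16.4669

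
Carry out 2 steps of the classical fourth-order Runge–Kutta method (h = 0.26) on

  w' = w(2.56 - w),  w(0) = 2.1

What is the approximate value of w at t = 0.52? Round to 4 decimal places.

RK4: k1 = f(t_n, w_n); k2 = f(t_n + h/2, w_n + (h/2)·k1); k3 = f(t_n + h/2, w_n + (h/2)·k2); k4 = f(t_n + h, w_n + h·k3); w_{n+1} = w_n + (h/6)·(k1 + 2k2 + 2k3 + k4).
t=0.000000, w=2.100000:
  k1 = f(0.000000, 2.100000) = 0.966000
  k2 = f(0.130000, 2.225580) = 0.744278
  k3 = f(0.130000, 2.196756) = 0.797958
  k4 = f(0.260000, 2.307469) = 0.582707
  w ← 2.100000 + (0.26/6)·(k1 + 2k2 + 2k3 + k4) = 2.300771
t=0.260000, w=2.300771:
  k1 = f(0.260000, 2.300771) = 0.596426
  k2 = f(0.390000, 2.378307) = 0.432123
  k3 = f(0.390000, 2.356947) = 0.478585
  k4 = f(0.520000, 2.425203) = 0.326910
  w ← 2.300771 + (0.26/6)·(k1 + 2k2 + 2k3 + k4) = 2.419710
w(0.52) ≈ 2.4197

2.4197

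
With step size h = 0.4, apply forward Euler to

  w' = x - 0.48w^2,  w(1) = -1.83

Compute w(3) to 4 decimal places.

-4.0239

Euler: w_{n+1} = w_n + h·f(x_n, w_n).
x=1.000000, w=-1.830000: f=-0.607472 → w ← -1.830000 + 0.4·(-0.607472) = -2.072989
x=1.400000, w=-2.072989: f=-0.662696 → w ← -2.072989 + 0.4·(-0.662696) = -2.338067
x=1.800000, w=-2.338067: f=-0.823948 → w ← -2.338067 + 0.4·(-0.823948) = -2.667646
x=2.200000, w=-2.667646: f=-1.215841 → w ← -2.667646 + 0.4·(-1.215841) = -3.153983
x=2.600000, w=-3.153983: f=-2.174851 → w ← -3.153983 + 0.4·(-2.174851) = -4.023923
w(3) ≈ -4.0239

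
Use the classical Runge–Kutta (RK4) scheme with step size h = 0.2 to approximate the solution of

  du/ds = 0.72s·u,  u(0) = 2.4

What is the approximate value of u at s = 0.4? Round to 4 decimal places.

RK4: k1 = f(s_n, u_n); k2 = f(s_n + h/2, u_n + (h/2)·k1); k3 = f(s_n + h/2, u_n + (h/2)·k2); k4 = f(s_n + h, u_n + h·k3); u_{n+1} = u_n + (h/6)·(k1 + 2k2 + 2k3 + k4).
s=0.000000, u=2.400000:
  k1 = f(0.000000, 2.400000) = 0.000000
  k2 = f(0.100000, 2.400000) = 0.172800
  k3 = f(0.100000, 2.417280) = 0.174044
  k4 = f(0.200000, 2.434809) = 0.350612
  u ← 2.400000 + (0.2/6)·(k1 + 2k2 + 2k3 + k4) = 2.434810
s=0.200000, u=2.434810:
  k1 = f(0.200000, 2.434810) = 0.350613
  k2 = f(0.300000, 2.469871) = 0.533492
  k3 = f(0.300000, 2.488159) = 0.537442
  k4 = f(0.400000, 2.542299) = 0.732182
  u ← 2.434810 + (0.2/6)·(k1 + 2k2 + 2k3 + k4) = 2.542299
u(0.4) ≈ 2.5423

2.5423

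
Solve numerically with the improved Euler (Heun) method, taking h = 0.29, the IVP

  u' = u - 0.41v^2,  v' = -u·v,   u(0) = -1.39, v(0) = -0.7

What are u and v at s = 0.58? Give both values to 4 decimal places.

-2.8640, -2.0822

Heun on (u,v): k1 = f(s_n, state_n); k2 = f(s_n + h, state_n + h·k1); state_{n+1} = state_n + (h/2)·(k1 + k2).
0.000000: (-1.390000, -0.700000)
  k1 = (-1.590900, -0.973000)
  predictor → (-1.851361, -0.982170)
  k2 = (-2.246871, -1.818351)
  → (-1.946477, -1.104746)
0.290000: (-1.946477, -1.104746)
  k1 = (-2.446867, -2.150362)
  predictor → (-2.656068, -1.728351)
  k2 = (-3.880819, -4.590618)
  → (-2.863991, -2.082188)
(u(0.58), v(0.58)) ≈ (-2.8640, -2.0822)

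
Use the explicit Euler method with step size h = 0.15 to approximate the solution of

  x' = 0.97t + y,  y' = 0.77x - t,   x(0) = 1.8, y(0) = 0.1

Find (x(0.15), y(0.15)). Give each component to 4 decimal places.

1.8150, 0.3079

Euler on (x,y): x_{n+1} = x_n + h·x', y_{n+1} = y_n + h·y'.
0.000000: (1.800000, 0.100000); f=(0.100000, 1.386000) → (1.815000, 0.307900)
(x(0.15), y(0.15)) ≈ (1.8150, 0.3079)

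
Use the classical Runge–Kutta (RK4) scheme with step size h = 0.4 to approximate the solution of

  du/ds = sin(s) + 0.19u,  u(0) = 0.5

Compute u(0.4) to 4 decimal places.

0.6205

RK4: k1 = f(s_n, u_n); k2 = f(s_n + h/2, u_n + (h/2)·k1); k3 = f(s_n + h/2, u_n + (h/2)·k2); k4 = f(s_n + h, u_n + h·k3); u_{n+1} = u_n + (h/6)·(k1 + 2k2 + 2k3 + k4).
s=0.000000, u=0.500000:
  k1 = f(0.000000, 0.500000) = 0.095000
  k2 = f(0.200000, 0.519000) = 0.297279
  k3 = f(0.200000, 0.559456) = 0.304966
  k4 = f(0.400000, 0.621986) = 0.507596
  u ← 0.500000 + (0.4/6)·(k1 + 2k2 + 2k3 + k4) = 0.620472
u(0.4) ≈ 0.6205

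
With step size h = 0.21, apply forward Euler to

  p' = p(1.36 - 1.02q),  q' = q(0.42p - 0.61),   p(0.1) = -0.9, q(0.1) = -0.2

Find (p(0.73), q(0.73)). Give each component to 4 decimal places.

Euler on (p,q): p_{n+1} = p_n + h·p', q_{n+1} = q_n + h·q'.
0.100000: (-0.900000, -0.200000); f=(-1.407600, 0.197600) → (-1.195596, -0.158504)
0.310000: (-1.195596, -0.158504); f=(-1.819307, 0.176280) → (-1.577651, -0.121485)
0.520000: (-1.577651, -0.121485); f=(-2.341099, 0.154604) → (-2.069281, -0.089018)
(p(0.73), q(0.73)) ≈ (-2.0693, -0.0890)

-2.0693, -0.0890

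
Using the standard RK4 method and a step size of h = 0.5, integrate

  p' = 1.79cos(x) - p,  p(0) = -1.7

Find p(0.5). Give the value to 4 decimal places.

RK4: k1 = f(x_n, p_n); k2 = f(x_n + h/2, p_n + (h/2)·k1); k3 = f(x_n + h/2, p_n + (h/2)·k2); k4 = f(x_n + h, p_n + h·k3); p_{n+1} = p_n + (h/6)·(k1 + 2k2 + 2k3 + k4).
x=0.000000, p=-1.700000:
  k1 = f(0.000000, -1.700000) = 3.490000
  k2 = f(0.250000, -0.827500) = 2.561853
  k3 = f(0.250000, -1.059537) = 2.793890
  k4 = f(0.500000, -0.303055) = 1.873928
  p ← -1.700000 + (0.5/6)·(k1 + 2k2 + 2k3 + k4) = -0.360382
p(0.5) ≈ -0.3604

-0.3604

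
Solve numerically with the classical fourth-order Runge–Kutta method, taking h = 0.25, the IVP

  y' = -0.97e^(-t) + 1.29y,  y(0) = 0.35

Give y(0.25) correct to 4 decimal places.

RK4: k1 = f(t_n, y_n); k2 = f(t_n + h/2, y_n + (h/2)·k1); k3 = f(t_n + h/2, y_n + (h/2)·k2); k4 = f(t_n + h, y_n + h·k3); y_{n+1} = y_n + (h/6)·(k1 + 2k2 + 2k3 + k4).
t=0.000000, y=0.350000:
  k1 = f(0.000000, 0.350000) = -0.518500
  k2 = f(0.125000, 0.285187) = -0.488130
  k3 = f(0.125000, 0.288984) = -0.483233
  k4 = f(0.250000, 0.229192) = -0.459779
  y ← 0.350000 + (0.25/6)·(k1 + 2k2 + 2k3 + k4) = 0.228291
y(0.25) ≈ 0.2283

0.2283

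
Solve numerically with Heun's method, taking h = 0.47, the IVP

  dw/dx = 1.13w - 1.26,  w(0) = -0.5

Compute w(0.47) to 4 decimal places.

-1.5855

Heun: k1 = f(x_n, w_n); k2 = f(x_n + h, w_n + h·k1); w_{n+1} = w_n + (h/2)·(k1 + k2).
x=0.000000, w=-0.500000:
  k1 = f(0.000000, -0.500000) = -1.825000
  k2 = f(0.470000, -1.357750) = -2.794257
  w ← -0.500000 + (0.47/2)·(-1.825000 + (-2.794257)) = -1.585526
w(0.47) ≈ -1.5855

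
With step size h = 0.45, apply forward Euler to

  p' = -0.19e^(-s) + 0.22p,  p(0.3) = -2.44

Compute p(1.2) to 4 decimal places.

Euler: p_{n+1} = p_n + h·f(s_n, p_n).
s=0.300000, p=-2.440000: f=-0.677555 → p ← -2.440000 + 0.45·(-0.677555) = -2.744900
s=0.750000, p=-2.744900: f=-0.693628 → p ← -2.744900 + 0.45·(-0.693628) = -3.057032
p(1.2) ≈ -3.0570

-3.0570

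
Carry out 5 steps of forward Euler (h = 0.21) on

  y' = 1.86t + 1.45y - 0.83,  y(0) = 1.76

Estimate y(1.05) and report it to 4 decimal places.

6.1691

Euler: y_{n+1} = y_n + h·f(t_n, y_n).
t=0.000000, y=1.760000: f=1.722000 → y ← 1.760000 + 0.21·1.722000 = 2.121620
t=0.210000, y=2.121620: f=2.636949 → y ← 2.121620 + 0.21·2.636949 = 2.675379
t=0.420000, y=2.675379: f=3.830500 → y ← 2.675379 + 0.21·3.830500 = 3.479784
t=0.630000, y=3.479784: f=5.387487 → y ← 3.479784 + 0.21·5.387487 = 4.611157
t=0.840000, y=4.611157: f=7.418577 → y ← 4.611157 + 0.21·7.418577 = 6.169058
y(1.05) ≈ 6.1691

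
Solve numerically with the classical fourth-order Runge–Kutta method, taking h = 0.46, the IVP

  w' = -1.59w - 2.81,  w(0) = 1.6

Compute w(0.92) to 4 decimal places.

-0.9824

RK4: k1 = f(t_n, w_n); k2 = f(t_n + h/2, w_n + (h/2)·k1); k3 = f(t_n + h/2, w_n + (h/2)·k2); k4 = f(t_n + h, w_n + h·k3); w_{n+1} = w_n + (h/6)·(k1 + 2k2 + 2k3 + k4).
t=0.000000, w=1.600000:
  k1 = f(0.000000, 1.600000) = -5.354000
  k2 = f(0.230000, 0.368580) = -3.396042
  k3 = f(0.230000, 0.818910) = -4.112067
  k4 = f(0.460000, -0.291551) = -2.346434
  w ← 1.600000 + (0.46/6)·(k1 + 2k2 + 2k3 + k4) = -0.141610
t=0.460000, w=-0.141610:
  k1 = f(0.460000, -0.141610) = -2.584840
  k2 = f(0.690000, -0.736123) = -1.639564
  k3 = f(0.690000, -0.518710) = -1.985251
  k4 = f(0.920000, -1.054826) = -1.132827
  w ← -0.141610 + (0.46/6)·(k1 + 2k2 + 2k3 + k4) = -0.982436
w(0.92) ≈ -0.9824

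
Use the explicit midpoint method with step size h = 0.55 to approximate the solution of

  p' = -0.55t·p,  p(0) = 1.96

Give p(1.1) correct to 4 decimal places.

Midpoint: k1 = f(t_n, p_n); k2 = f(t_n + h/2, p_n + (h/2)·k1); p_{n+1} = p_n + h·k2.
t=0.000000, p=1.960000:
  k1 = f(0.000000, 1.960000) = 0.000000
  k2 = f(0.275000, 1.960000) = -0.296450
  p ← 1.960000 + 0.55·(-0.296450) = 1.796952
t=0.550000, p=1.796952:
  k1 = f(0.550000, 1.796952) = -0.543578
  k2 = f(0.825000, 1.647469) = -0.747539
  p ← 1.796952 + 0.55·(-0.747539) = 1.385806
p(1.1) ≈ 1.3858

1.3858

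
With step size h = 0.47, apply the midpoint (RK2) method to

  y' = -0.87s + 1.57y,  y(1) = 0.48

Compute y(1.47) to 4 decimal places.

Midpoint: k1 = f(s_n, y_n); k2 = f(s_n + h/2, y_n + (h/2)·k1); y_{n+1} = y_n + h·k2.
s=1.000000, y=0.480000:
  k1 = f(1.000000, 0.480000) = -0.116400
  k2 = f(1.235000, 0.452646) = -0.363796
  y ← 0.480000 + 0.47·(-0.363796) = 0.309016
y(1.47) ≈ 0.3090

0.3090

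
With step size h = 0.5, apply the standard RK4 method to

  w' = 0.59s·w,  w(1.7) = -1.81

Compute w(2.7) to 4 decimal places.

-6.6193

RK4: k1 = f(s_n, w_n); k2 = f(s_n + h/2, w_n + (h/2)·k1); k3 = f(s_n + h/2, w_n + (h/2)·k2); k4 = f(s_n + h, w_n + h·k3); w_{n+1} = w_n + (h/6)·(k1 + 2k2 + 2k3 + k4).
s=1.700000, w=-1.810000:
  k1 = f(1.700000, -1.810000) = -1.815430
  k2 = f(1.950000, -2.263857) = -2.604568
  k3 = f(1.950000, -2.461142) = -2.831544
  k4 = f(2.200000, -3.225772) = -4.187052
  w ← -1.810000 + (0.5/6)·(k1 + 2k2 + 2k3 + k4) = -3.216225
s=2.200000, w=-3.216225:
  k1 = f(2.200000, -3.216225) = -4.174661
  k2 = f(2.450000, -4.259891) = -6.157672
  k3 = f(2.450000, -4.755643) = -6.874283
  k4 = f(2.700000, -6.653367) = -10.598813
  w ← -3.216225 + (0.5/6)·(k1 + 2k2 + 2k3 + k4) = -6.619341
w(2.7) ≈ -6.6193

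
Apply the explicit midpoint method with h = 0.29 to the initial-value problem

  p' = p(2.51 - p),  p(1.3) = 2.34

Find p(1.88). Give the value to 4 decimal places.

Midpoint: k1 = f(x_n, p_n); k2 = f(x_n + h/2, p_n + (h/2)·k1); p_{n+1} = p_n + h·k2.
x=1.300000, p=2.340000:
  k1 = f(1.300000, 2.340000) = 0.397800
  k2 = f(1.445000, 2.397681) = 0.269305
  p ← 2.340000 + 0.29·0.269305 = 2.418098
x=1.590000, p=2.418098:
  k1 = f(1.590000, 2.418098) = 0.222227
  k2 = f(1.735000, 2.450321) = 0.146232
  p ← 2.418098 + 0.29·0.146232 = 2.460506
p(1.88) ≈ 2.4605

2.4605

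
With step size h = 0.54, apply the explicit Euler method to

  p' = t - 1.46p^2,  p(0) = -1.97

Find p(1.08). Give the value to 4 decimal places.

-24.6830

Euler: p_{n+1} = p_n + h·f(t_n, p_n).
t=0.000000, p=-1.970000: f=-5.666114 → p ← -1.970000 + 0.54·(-5.666114) = -5.029702
t=0.540000, p=-5.029702: f=-36.394931 → p ← -5.029702 + 0.54·(-36.394931) = -24.682964
p(1.08) ≈ -24.6830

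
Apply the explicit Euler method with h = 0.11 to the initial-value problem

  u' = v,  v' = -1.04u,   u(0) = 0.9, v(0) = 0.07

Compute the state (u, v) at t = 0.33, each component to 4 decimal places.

0.8890, -0.2402

Euler on (u,v): u_{n+1} = u_n + h·u', v_{n+1} = v_n + h·v'.
0.000000: (0.900000, 0.070000); f=(0.070000, -0.936000) → (0.907700, -0.032960)
0.110000: (0.907700, -0.032960); f=(-0.032960, -0.944008) → (0.904074, -0.136801)
0.220000: (0.904074, -0.136801); f=(-0.136801, -0.940237) → (0.889026, -0.240227)
(u(0.33), v(0.33)) ≈ (0.8890, -0.2402)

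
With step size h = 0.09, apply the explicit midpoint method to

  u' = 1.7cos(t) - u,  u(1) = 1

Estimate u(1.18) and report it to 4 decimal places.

Midpoint: k1 = f(t_n, u_n); k2 = f(t_n + h/2, u_n + (h/2)·k1); u_{n+1} = u_n + h·k2.
t=1.000000, u=1.000000:
  k1 = f(1.000000, 1.000000) = -0.081486
  k2 = f(1.045000, 0.996333) = -0.143100
  u ← 1.000000 + 0.09·(-0.143100) = 0.987121
t=1.090000, u=0.987121:
  k1 = f(1.090000, 0.987121) = -0.200896
  k2 = f(1.135000, 0.978081) = -0.260456
  u ← 0.987121 + 0.09·(-0.260456) = 0.963680
u(1.18) ≈ 0.9637

0.9637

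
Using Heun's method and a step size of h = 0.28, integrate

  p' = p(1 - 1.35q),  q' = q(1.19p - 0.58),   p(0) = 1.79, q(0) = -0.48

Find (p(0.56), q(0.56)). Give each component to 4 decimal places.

Heun on (p,q): k1 = f(s_n, state_n); k2 = f(s_n + h, state_n + h·k1); state_{n+1} = state_n + (h/2)·(k1 + k2).
0.000000: (1.790000, -0.480000)
  k1 = (2.949920, -0.744048)
  predictor → (2.615978, -0.688333)
  k2 = (5.046875, -1.743558)
  → (2.909551, -0.828265)
0.280000: (2.909551, -0.828265)
  k1 = (6.162888, -2.387362)
  predictor → (4.635160, -1.496726)
  k2 = (14.000874, -7.387602)
  → (5.732478, -2.196760)
(p(0.56), q(0.56)) ≈ (5.7325, -2.1968)

5.7325, -2.1968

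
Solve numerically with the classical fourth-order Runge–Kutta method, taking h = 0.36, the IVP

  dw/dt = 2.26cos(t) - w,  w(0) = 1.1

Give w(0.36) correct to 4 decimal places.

RK4: k1 = f(t_n, w_n); k2 = f(t_n + h/2, w_n + (h/2)·k1); k3 = f(t_n + h/2, w_n + (h/2)·k2); k4 = f(t_n + h, w_n + h·k3); w_{n+1} = w_n + (h/6)·(k1 + 2k2 + 2k3 + k4).
t=0.000000, w=1.100000:
  k1 = f(0.000000, 1.100000) = 1.160000
  k2 = f(0.180000, 1.308800) = 0.914687
  k3 = f(0.180000, 1.264644) = 0.958843
  k4 = f(0.360000, 1.445184) = 0.669943
  w ← 1.100000 + (0.36/6)·(k1 + 2k2 + 2k3 + k4) = 1.434620
w(0.36) ≈ 1.4346

1.4346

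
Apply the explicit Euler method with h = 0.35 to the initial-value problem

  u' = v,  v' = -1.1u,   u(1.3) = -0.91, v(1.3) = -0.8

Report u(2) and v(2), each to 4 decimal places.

Euler on (u,v): u_{n+1} = u_n + h·u', v_{n+1} = v_n + h·v'.
1.300000: (-0.910000, -0.800000); f=(-0.800000, 1.001000) → (-1.190000, -0.449650)
1.650000: (-1.190000, -0.449650); f=(-0.449650, 1.309000) → (-1.347377, 0.008500)
(u(2), v(2)) ≈ (-1.3474, 0.0085)

-1.3474, 0.0085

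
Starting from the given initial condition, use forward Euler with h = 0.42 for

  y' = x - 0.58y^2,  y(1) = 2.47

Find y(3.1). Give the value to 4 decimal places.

2.1493

Euler: y_{n+1} = y_n + h·f(x_n, y_n).
x=1.000000, y=2.470000: f=-2.538522 → y ← 2.470000 + 0.42·(-2.538522) = 1.403821
x=1.420000, y=1.403821: f=0.276987 → y ← 1.403821 + 0.42·0.276987 = 1.520155
x=1.840000, y=1.520155: f=0.499694 → y ← 1.520155 + 0.42·0.499694 = 1.730027
x=2.260000, y=1.730027: f=0.524064 → y ← 1.730027 + 0.42·0.524064 = 1.950134
x=2.680000, y=1.950134: f=0.474247 → y ← 1.950134 + 0.42·0.474247 = 2.149318
y(3.1) ≈ 2.1493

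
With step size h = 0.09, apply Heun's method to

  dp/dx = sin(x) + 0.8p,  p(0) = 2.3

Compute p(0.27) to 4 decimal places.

Heun: k1 = f(x_n, p_n); k2 = f(x_n + h, p_n + h·k1); p_{n+1} = p_n + (h/2)·(k1 + k2).
x=0.000000, p=2.300000:
  k1 = f(0.000000, 2.300000) = 1.840000
  k2 = f(0.090000, 2.465600) = 2.062359
  p ← 2.300000 + (0.09/2)·(1.840000 + 2.062359) = 2.475606
x=0.090000, p=2.475606:
  k1 = f(0.090000, 2.475606) = 2.070363
  k2 = f(0.180000, 2.661939) = 2.308581
  p ← 2.475606 + (0.09/2)·(2.070363 + 2.308581) = 2.672659
x=0.180000, p=2.672659:
  k1 = f(0.180000, 2.672659) = 2.317156
  k2 = f(0.270000, 2.881203) = 2.571694
  p ← 2.672659 + (0.09/2)·(2.317156 + 2.571694) = 2.892657
p(0.27) ≈ 2.8927

2.8927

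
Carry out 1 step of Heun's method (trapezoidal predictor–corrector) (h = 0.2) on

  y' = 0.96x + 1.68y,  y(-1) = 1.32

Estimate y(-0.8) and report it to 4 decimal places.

Heun: k1 = f(x_n, y_n); k2 = f(x_n + h, y_n + h·k1); y_{n+1} = y_n + (h/2)·(k1 + k2).
x=-1.000000, y=1.320000:
  k1 = f(-1.000000, 1.320000) = 1.257600
  k2 = f(-0.800000, 1.571520) = 1.872154
  y ← 1.320000 + (0.2/2)·(1.257600 + 1.872154) = 1.632975
y(-0.8) ≈ 1.6330

1.6330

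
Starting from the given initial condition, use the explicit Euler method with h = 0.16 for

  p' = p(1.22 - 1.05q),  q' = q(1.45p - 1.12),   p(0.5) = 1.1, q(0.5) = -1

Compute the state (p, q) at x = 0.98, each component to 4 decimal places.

2.9019, -1.6341

Euler on (p,q): p_{n+1} = p_n + h·p', q_{n+1} = q_n + h·q'.
0.500000: (1.100000, -1.000000); f=(2.497000, -0.475000) → (1.499520, -1.076000)
0.660000: (1.499520, -1.076000); f=(3.523572, -1.134431) → (2.063292, -1.257509)
0.820000: (2.063292, -1.257509); f=(5.241554, -2.353771) → (2.901940, -1.634112)
(p(0.98), q(0.98)) ≈ (2.9019, -1.6341)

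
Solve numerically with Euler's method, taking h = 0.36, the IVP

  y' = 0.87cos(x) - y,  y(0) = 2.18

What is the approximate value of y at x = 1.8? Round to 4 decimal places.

0.5952

Euler: y_{n+1} = y_n + h·f(x_n, y_n).
x=0.000000, y=2.180000: f=-1.310000 → y ← 2.180000 + 0.36·(-1.310000) = 1.708400
x=0.360000, y=1.708400: f=-0.894170 → y ← 1.708400 + 0.36·(-0.894170) = 1.386499
x=0.720000, y=1.386499: f=-0.732428 → y ← 1.386499 + 0.36·(-0.732428) = 1.122825
x=1.080000, y=1.122825: f=-0.712769 → y ← 1.122825 + 0.36·(-0.712769) = 0.866228
x=1.440000, y=0.866228: f=-0.752759 → y ← 0.866228 + 0.36·(-0.752759) = 0.595235
y(1.8) ≈ 0.5952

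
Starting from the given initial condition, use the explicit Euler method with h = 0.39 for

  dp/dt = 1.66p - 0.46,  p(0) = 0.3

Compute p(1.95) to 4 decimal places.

Euler: p_{n+1} = p_n + h·f(t_n, p_n).
t=0.000000, p=0.300000: f=0.038000 → p ← 0.300000 + 0.39·0.038000 = 0.314820
t=0.390000, p=0.314820: f=0.062601 → p ← 0.314820 + 0.39·0.062601 = 0.339234
t=0.780000, p=0.339234: f=0.103129 → p ← 0.339234 + 0.39·0.103129 = 0.379455
t=1.170000, p=0.379455: f=0.169895 → p ← 0.379455 + 0.39·0.169895 = 0.445714
t=1.560000, p=0.445714: f=0.279885 → p ← 0.445714 + 0.39·0.279885 = 0.554869
p(1.95) ≈ 0.5549

0.5549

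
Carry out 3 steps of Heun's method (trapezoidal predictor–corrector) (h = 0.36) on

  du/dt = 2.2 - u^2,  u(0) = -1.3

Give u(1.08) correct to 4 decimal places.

Heun: k1 = f(t_n, u_n); k2 = f(t_n + h, u_n + h·k1); u_{n+1} = u_n + (h/2)·(k1 + k2).
t=0.000000, u=-1.300000:
  k1 = f(0.000000, -1.300000) = 0.510000
  k2 = f(0.360000, -1.116400) = 0.953651
  u ← -1.300000 + (0.36/2)·(0.510000 + 0.953651) = -1.036543
t=0.360000, u=-1.036543:
  k1 = f(0.360000, -1.036543) = 1.125579
  k2 = f(0.720000, -0.631334) = 1.801417
  u ← -1.036543 + (0.36/2)·(1.125579 + 1.801417) = -0.509684
t=0.720000, u=-0.509684:
  k1 = f(0.720000, -0.509684) = 1.940223
  k2 = f(1.080000, 0.188797) = 2.164356
  u ← -0.509684 + (0.36/2)·(1.940223 + 2.164356) = 0.229141
u(1.08) ≈ 0.2291

0.2291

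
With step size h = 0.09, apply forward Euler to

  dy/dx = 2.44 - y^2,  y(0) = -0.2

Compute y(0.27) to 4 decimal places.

Euler: y_{n+1} = y_n + h·f(x_n, y_n).
x=0.000000, y=-0.200000: f=2.400000 → y ← -0.200000 + 0.09·2.400000 = 0.016000
x=0.090000, y=0.016000: f=2.439744 → y ← 0.016000 + 0.09·2.439744 = 0.235577
x=0.180000, y=0.235577: f=2.384503 → y ← 0.235577 + 0.09·2.384503 = 0.450182
y(0.27) ≈ 0.4502

0.4502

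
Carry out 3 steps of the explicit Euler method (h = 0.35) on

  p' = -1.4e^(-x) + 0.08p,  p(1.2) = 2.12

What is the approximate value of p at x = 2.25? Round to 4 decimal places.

1.9669

Euler: p_{n+1} = p_n + h·f(x_n, p_n).
x=1.200000, p=2.120000: f=-0.252072 → p ← 2.120000 + 0.35·(-0.252072) = 2.031775
x=1.550000, p=2.031775: f=-0.134605 → p ← 2.031775 + 0.35·(-0.134605) = 1.984663
x=1.900000, p=1.984663: f=-0.050623 → p ← 1.984663 + 0.35·(-0.050623) = 1.966945
p(2.25) ≈ 1.9669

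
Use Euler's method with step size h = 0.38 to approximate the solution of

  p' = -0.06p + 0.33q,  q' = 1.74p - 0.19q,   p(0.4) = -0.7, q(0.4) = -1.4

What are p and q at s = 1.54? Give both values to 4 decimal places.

-1.3130, -2.7454

Euler on (p,q): p_{n+1} = p_n + h·p', q_{n+1} = q_n + h·q'.
0.400000: (-0.700000, -1.400000); f=(-0.420000, -0.952000) → (-0.859600, -1.761760)
0.780000: (-0.859600, -1.761760); f=(-0.529805, -1.160970) → (-1.060926, -2.202928)
1.160000: (-1.060926, -2.202928); f=(-0.663311, -1.427455) → (-1.312984, -2.745361)
(p(1.54), q(1.54)) ≈ (-1.3130, -2.7454)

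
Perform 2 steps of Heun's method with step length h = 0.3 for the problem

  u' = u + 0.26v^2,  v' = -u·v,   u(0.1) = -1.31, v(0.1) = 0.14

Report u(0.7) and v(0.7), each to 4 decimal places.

-2.3598, 0.3883

Heun on (u,v): k1 = f(t_n, state_n); k2 = f(t_n + h, state_n + h·k1); state_{n+1} = state_n + (h/2)·(k1 + k2).
0.100000: (-1.310000, 0.140000)
  k1 = (-1.304904, 0.183400)
  predictor → (-1.701471, 0.195020)
  k2 = (-1.691583, 0.331821)
  → (-1.759473, 0.217283)
0.400000: (-1.759473, 0.217283)
  k1 = (-1.747198, 0.382304)
  predictor → (-2.283632, 0.331974)
  k2 = (-2.254979, 0.758107)
  → (-2.359799, 0.388345)
(u(0.7), v(0.7)) ≈ (-2.3598, 0.3883)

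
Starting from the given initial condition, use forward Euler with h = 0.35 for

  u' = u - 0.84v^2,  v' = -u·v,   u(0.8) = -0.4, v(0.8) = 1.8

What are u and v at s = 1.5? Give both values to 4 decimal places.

Euler on (u,v): u_{n+1} = u_n + h·u', v_{n+1} = v_n + h·v'.
0.800000: (-0.400000, 1.800000); f=(-3.121600, 0.720000) → (-1.492560, 2.052000)
1.150000: (-1.492560, 2.052000); f=(-5.029551, 3.062733) → (-3.252903, 3.123957)
(u(1.5), v(1.5)) ≈ (-3.2529, 3.1240)

-3.2529, 3.1240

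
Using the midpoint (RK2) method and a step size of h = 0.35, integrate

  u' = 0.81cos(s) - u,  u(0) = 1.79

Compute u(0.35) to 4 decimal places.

1.5027

Midpoint: k1 = f(s_n, u_n); k2 = f(s_n + h/2, u_n + (h/2)·k1); u_{n+1} = u_n + h·k2.
s=0.000000, u=1.790000:
  k1 = f(0.000000, 1.790000) = -0.980000
  k2 = f(0.175000, 1.618500) = -0.820872
  u ← 1.790000 + 0.35·(-0.820872) = 1.502695
u(0.35) ≈ 1.5027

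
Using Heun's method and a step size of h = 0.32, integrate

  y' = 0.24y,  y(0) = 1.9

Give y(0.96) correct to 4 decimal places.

2.3918

Heun: k1 = f(x_n, y_n); k2 = f(x_n + h, y_n + h·k1); y_{n+1} = y_n + (h/2)·(k1 + k2).
x=0.000000, y=1.900000:
  k1 = f(0.000000, 1.900000) = 0.456000
  k2 = f(0.320000, 2.045920) = 0.491021
  y ← 1.900000 + (0.32/2)·(0.456000 + 0.491021) = 2.051523
x=0.320000, y=2.051523:
  k1 = f(0.320000, 2.051523) = 0.492366
  k2 = f(0.640000, 2.209080) = 0.530179
  y ← 2.051523 + (0.32/2)·(0.492366 + 0.530179) = 2.215131
x=0.640000, y=2.215131:
  k1 = f(0.640000, 2.215131) = 0.531631
  k2 = f(0.960000, 2.385253) = 0.572461
  y ← 2.215131 + (0.32/2)·(0.531631 + 0.572461) = 2.391785
y(0.96) ≈ 2.3918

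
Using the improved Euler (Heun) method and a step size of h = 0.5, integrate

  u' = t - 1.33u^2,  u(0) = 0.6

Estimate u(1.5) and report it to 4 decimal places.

Heun: k1 = f(t_n, u_n); k2 = f(t_n + h, u_n + h·k1); u_{n+1} = u_n + (h/2)·(k1 + k2).
t=0.000000, u=0.600000:
  k1 = f(0.000000, 0.600000) = -0.478800
  k2 = f(0.500000, 0.360600) = 0.327057
  u ← 0.600000 + (0.5/2)·(-0.478800 + 0.327057) = 0.562064
t=0.500000, u=0.562064:
  k1 = f(0.500000, 0.562064) = 0.079831
  k2 = f(1.000000, 0.601980) = 0.518035
  u ← 0.562064 + (0.5/2)·(0.079831 + 0.518035) = 0.711531
t=1.000000, u=0.711531:
  k1 = f(1.000000, 0.711531) = 0.326653
  k2 = f(1.500000, 0.874857) = 0.482051
  u ← 0.711531 + (0.5/2)·(0.326653 + 0.482051) = 0.913707
u(1.5) ≈ 0.9137

0.9137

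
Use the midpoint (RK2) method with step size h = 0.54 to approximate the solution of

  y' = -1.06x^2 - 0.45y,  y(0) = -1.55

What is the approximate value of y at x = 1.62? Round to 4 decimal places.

-2.0215

Midpoint: k1 = f(x_n, y_n); k2 = f(x_n + h/2, y_n + (h/2)·k1); y_{n+1} = y_n + h·k2.
x=0.000000, y=-1.550000:
  k1 = f(0.000000, -1.550000) = 0.697500
  k2 = f(0.270000, -1.361675) = 0.535480
  y ← -1.550000 + 0.54·0.535480 = -1.260841
x=0.540000, y=-1.260841:
  k1 = f(0.540000, -1.260841) = 0.258282
  k2 = f(0.810000, -1.191105) = -0.159469
  y ← -1.260841 + 0.54·(-0.159469) = -1.346954
x=1.080000, y=-1.346954:
  k1 = f(1.080000, -1.346954) = -0.630255
  k2 = f(1.350000, -1.517123) = -1.249145
  y ← -1.346954 + 0.54·(-1.249145) = -2.021492
y(1.62) ≈ -2.0215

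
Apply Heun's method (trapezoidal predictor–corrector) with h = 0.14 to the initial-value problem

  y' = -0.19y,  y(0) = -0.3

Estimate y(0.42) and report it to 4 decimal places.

-0.2770

Heun: k1 = f(t_n, y_n); k2 = f(t_n + h, y_n + h·k1); y_{n+1} = y_n + (h/2)·(k1 + k2).
t=0.000000, y=-0.300000:
  k1 = f(0.000000, -0.300000) = 0.057000
  k2 = f(0.140000, -0.292020) = 0.055484
  y ← -0.300000 + (0.14/2)·(0.057000 + 0.055484) = -0.292126
t=0.140000, y=-0.292126:
  k1 = f(0.140000, -0.292126) = 0.055504
  k2 = f(0.280000, -0.284356) = 0.054028
  y ← -0.292126 + (0.14/2)·(0.055504 + 0.054028) = -0.284459
t=0.280000, y=-0.284459:
  k1 = f(0.280000, -0.284459) = 0.054047
  k2 = f(0.420000, -0.276892) = 0.052610
  y ← -0.284459 + (0.14/2)·(0.054047 + 0.052610) = -0.276993
y(0.42) ≈ -0.2770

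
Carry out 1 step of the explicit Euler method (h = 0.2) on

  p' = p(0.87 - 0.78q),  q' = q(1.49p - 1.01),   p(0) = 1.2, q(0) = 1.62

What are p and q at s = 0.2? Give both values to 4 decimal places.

1.1055, 1.8721

Euler on (p,q): p_{n+1} = p_n + h·p', q_{n+1} = q_n + h·q'.
0.000000: (1.200000, 1.620000); f=(-0.472320, 1.260360) → (1.105536, 1.872072)
(p(0.2), q(0.2)) ≈ (1.1055, 1.8721)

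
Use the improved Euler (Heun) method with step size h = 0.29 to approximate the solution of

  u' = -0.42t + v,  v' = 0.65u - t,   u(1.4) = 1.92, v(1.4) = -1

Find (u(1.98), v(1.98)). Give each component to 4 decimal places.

0.8525, -1.4414

Heun on (u,v): k1 = f(t_n, state_n); k2 = f(t_n + h, state_n + h·k1); state_{n+1} = state_n + (h/2)·(k1 + k2).
1.400000: (1.920000, -1.000000)
  k1 = (-1.588000, -0.152000)
  predictor → (1.459480, -1.044080)
  k2 = (-1.753880, -0.741338)
  → (1.435427, -1.129534)
1.690000: (1.435427, -1.129534)
  k1 = (-1.839334, -0.756972)
  predictor → (0.902021, -1.349056)
  k2 = (-2.180656, -1.393687)
  → (0.852529, -1.441380)
(u(1.98), v(1.98)) ≈ (0.8525, -1.4414)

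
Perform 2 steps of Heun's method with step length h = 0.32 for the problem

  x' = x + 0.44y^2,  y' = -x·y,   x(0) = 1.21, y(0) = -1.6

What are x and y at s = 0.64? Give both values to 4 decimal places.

2.7932, -0.5147

Heun on (x,y): k1 = f(s_n, state_n); k2 = f(s_n + h, state_n + h·k1); state_{n+1} = state_n + (h/2)·(k1 + k2).
0.000000: (1.210000, -1.600000)
  k1 = (2.336400, 1.936000)
  predictor → (1.957648, -0.980480)
  k2 = (2.380638, 1.919435)
  → (1.964726, -0.983130)
0.320000: (1.964726, -0.983130)
  k1 = (2.390006, 1.931582)
  predictor → (2.729528, -0.365024)
  k2 = (2.788155, 0.996344)
  → (2.793232, -0.514662)
(x(0.64), y(0.64)) ≈ (2.7932, -0.5147)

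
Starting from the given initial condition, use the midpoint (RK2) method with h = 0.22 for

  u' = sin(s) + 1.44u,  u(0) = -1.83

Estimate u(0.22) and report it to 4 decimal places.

-2.4774

Midpoint: k1 = f(s_n, u_n); k2 = f(s_n + h/2, u_n + (h/2)·k1); u_{n+1} = u_n + h·k2.
s=0.000000, u=-1.830000:
  k1 = f(0.000000, -1.830000) = -2.635200
  k2 = f(0.110000, -2.119872) = -2.942837
  u ← -1.830000 + 0.22·(-2.942837) = -2.477424
u(0.22) ≈ -2.4774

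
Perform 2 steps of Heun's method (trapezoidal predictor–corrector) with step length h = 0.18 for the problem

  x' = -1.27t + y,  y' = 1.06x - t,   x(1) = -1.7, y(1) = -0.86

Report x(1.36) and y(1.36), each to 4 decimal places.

Heun on (x,y): k1 = f(t_n, state_n); k2 = f(t_n + h, state_n + h·k1); state_{n+1} = state_n + (h/2)·(k1 + k2).
1.000000: (-1.700000, -0.860000)
  k1 = (-2.130000, -2.802000)
  predictor → (-2.083400, -1.364360)
  k2 = (-2.862960, -3.388404)
  → (-2.149366, -1.417136)
1.180000: (-2.149366, -1.417136)
  k1 = (-2.915736, -3.458328)
  predictor → (-2.674199, -2.039635)
  k2 = (-3.766835, -4.194651)
  → (-2.750798, -2.105904)
(x(1.36), y(1.36)) ≈ (-2.7508, -2.1059)

-2.7508, -2.1059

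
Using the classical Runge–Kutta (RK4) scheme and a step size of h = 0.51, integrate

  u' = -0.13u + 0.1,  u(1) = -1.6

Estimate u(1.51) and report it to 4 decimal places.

-1.4480

RK4: k1 = f(x_n, u_n); k2 = f(x_n + h/2, u_n + (h/2)·k1); k3 = f(x_n + h/2, u_n + (h/2)·k2); k4 = f(x_n + h, u_n + h·k3); u_{n+1} = u_n + (h/6)·(k1 + 2k2 + 2k3 + k4).
x=1.000000, u=-1.600000:
  k1 = f(1.000000, -1.600000) = 0.308000
  k2 = f(1.255000, -1.521460) = 0.297790
  k3 = f(1.255000, -1.524064) = 0.298128
  k4 = f(1.510000, -1.447955) = 0.288234
  u ← -1.600000 + (0.51/6)·(k1 + 2k2 + 2k3 + k4) = -1.448014
u(1.51) ≈ -1.4480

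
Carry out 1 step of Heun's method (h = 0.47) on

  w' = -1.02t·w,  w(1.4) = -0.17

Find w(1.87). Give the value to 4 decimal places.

-0.0879

Heun: k1 = f(t_n, w_n); k2 = f(t_n + h, w_n + h·k1); w_{n+1} = w_n + (h/2)·(k1 + k2).
t=1.400000, w=-0.170000:
  k1 = f(1.400000, -0.170000) = 0.242760
  k2 = f(1.870000, -0.055903) = 0.106629
  w ← -0.170000 + (0.47/2)·(0.242760 + 0.106629) = -0.087894
w(1.87) ≈ -0.0879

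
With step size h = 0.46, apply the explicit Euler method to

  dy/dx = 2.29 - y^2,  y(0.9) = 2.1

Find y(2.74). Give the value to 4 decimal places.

1.5267

Euler: y_{n+1} = y_n + h·f(x_n, y_n).
x=0.900000, y=2.100000: f=-2.120000 → y ← 2.100000 + 0.46·(-2.120000) = 1.124800
x=1.360000, y=1.124800: f=1.024825 → y ← 1.124800 + 0.46·1.024825 = 1.596219
x=1.820000, y=1.596219: f=-0.257917 → y ← 1.596219 + 0.46·(-0.257917) = 1.477578
x=2.280000, y=1.477578: f=0.106764 → y ← 1.477578 + 0.46·0.106764 = 1.526689
y(2.74) ≈ 1.5267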